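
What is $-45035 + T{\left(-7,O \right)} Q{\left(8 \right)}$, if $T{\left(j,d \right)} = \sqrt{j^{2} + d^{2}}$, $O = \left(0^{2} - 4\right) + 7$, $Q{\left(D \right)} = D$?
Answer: $-45035 + 8 \sqrt{58} \approx -44974.0$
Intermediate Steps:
$O = 3$ ($O = \left(0 - 4\right) + 7 = -4 + 7 = 3$)
$T{\left(j,d \right)} = \sqrt{d^{2} + j^{2}}$
$-45035 + T{\left(-7,O \right)} Q{\left(8 \right)} = -45035 + \sqrt{3^{2} + \left(-7\right)^{2}} \cdot 8 = -45035 + \sqrt{9 + 49} \cdot 8 = -45035 + \sqrt{58} \cdot 8 = -45035 + 8 \sqrt{58}$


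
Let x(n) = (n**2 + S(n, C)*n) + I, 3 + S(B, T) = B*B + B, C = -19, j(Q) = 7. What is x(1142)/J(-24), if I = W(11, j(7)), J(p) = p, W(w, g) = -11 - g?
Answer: -372990043/6 ≈ -6.2165e+7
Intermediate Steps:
S(B, T) = -3 + B + B**2 (S(B, T) = -3 + (B*B + B) = -3 + (B**2 + B) = -3 + (B + B**2) = -3 + B + B**2)
I = -18 (I = -11 - 1*7 = -11 - 7 = -18)
x(n) = -18 + n**2 + n*(-3 + n + n**2) (x(n) = (n**2 + (-3 + n + n**2)*n) - 18 = (n**2 + n*(-3 + n + n**2)) - 18 = -18 + n**2 + n*(-3 + n + n**2))
x(1142)/J(-24) = (-18 + 1142**2 + 1142*(-3 + 1142 + 1142**2))/(-24) = (-18 + 1304164 + 1142*(-3 + 1142 + 1304164))*(-1/24) = (-18 + 1304164 + 1142*1305303)*(-1/24) = (-18 + 1304164 + 1490656026)*(-1/24) = 1491960172*(-1/24) = -372990043/6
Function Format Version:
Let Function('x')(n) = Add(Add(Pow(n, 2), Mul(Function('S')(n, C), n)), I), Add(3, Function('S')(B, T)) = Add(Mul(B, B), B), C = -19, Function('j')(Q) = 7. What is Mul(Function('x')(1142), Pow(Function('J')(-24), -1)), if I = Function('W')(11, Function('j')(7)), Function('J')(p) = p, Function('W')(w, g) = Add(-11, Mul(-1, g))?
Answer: Rational(-372990043, 6) ≈ -6.2165e+7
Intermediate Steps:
Function('S')(B, T) = Add(-3, B, Pow(B, 2)) (Function('S')(B, T) = Add(-3, Add(Mul(B, B), B)) = Add(-3, Add(Pow(B, 2), B)) = Add(-3, Add(B, Pow(B, 2))) = Add(-3, B, Pow(B, 2)))
I = -18 (I = Add(-11, Mul(-1, 7)) = Add(-11, -7) = -18)
Function('x')(n) = Add(-18, Pow(n, 2), Mul(n, Add(-3, n, Pow(n, 2)))) (Function('x')(n) = Add(Add(Pow(n, 2), Mul(Add(-3, n, Pow(n, 2)), n)), -18) = Add(Add(Pow(n, 2), Mul(n, Add(-3, n, Pow(n, 2)))), -18) = Add(-18, Pow(n, 2), Mul(n, Add(-3, n, Pow(n, 2)))))
Mul(Function('x')(1142), Pow(Function('J')(-24), -1)) = Mul(Add(-18, Pow(1142, 2), Mul(1142, Add(-3, 1142, Pow(1142, 2)))), Pow(-24, -1)) = Mul(Add(-18, 1304164, Mul(1142, Add(-3, 1142, 1304164))), Rational(-1, 24)) = Mul(Add(-18, 1304164, Mul(1142, 1305303)), Rational(-1, 24)) = Mul(Add(-18, 1304164, 1490656026), Rational(-1, 24)) = Mul(1491960172, Rational(-1, 24)) = Rational(-372990043, 6)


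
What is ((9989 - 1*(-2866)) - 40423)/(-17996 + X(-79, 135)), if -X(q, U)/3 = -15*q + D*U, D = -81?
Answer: -13784/5627 ≈ -2.4496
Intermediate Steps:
X(q, U) = 45*q + 243*U (X(q, U) = -3*(-15*q - 81*U) = -3*(-81*U - 15*q) = 45*q + 243*U)
((9989 - 1*(-2866)) - 40423)/(-17996 + X(-79, 135)) = ((9989 - 1*(-2866)) - 40423)/(-17996 + (45*(-79) + 243*135)) = ((9989 + 2866) - 40423)/(-17996 + (-3555 + 32805)) = (12855 - 40423)/(-17996 + 29250) = -27568/11254 = -27568*1/11254 = -13784/5627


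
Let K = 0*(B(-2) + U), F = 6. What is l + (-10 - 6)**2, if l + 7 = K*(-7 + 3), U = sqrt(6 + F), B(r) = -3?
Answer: 249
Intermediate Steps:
U = 2*sqrt(3) (U = sqrt(6 + 6) = sqrt(12) = 2*sqrt(3) ≈ 3.4641)
K = 0 (K = 0*(-3 + 2*sqrt(3)) = 0)
l = -7 (l = -7 + 0*(-7 + 3) = -7 + 0*(-4) = -7 + 0 = -7)
l + (-10 - 6)**2 = -7 + (-10 - 6)**2 = -7 + (-16)**2 = -7 + 256 = 249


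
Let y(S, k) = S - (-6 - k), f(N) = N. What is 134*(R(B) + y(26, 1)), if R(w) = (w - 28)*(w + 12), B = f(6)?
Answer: -48642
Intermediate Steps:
B = 6
y(S, k) = 6 + S + k (y(S, k) = S + (6 + k) = 6 + S + k)
R(w) = (-28 + w)*(12 + w)
134*(R(B) + y(26, 1)) = 134*((-336 + 6² - 16*6) + (6 + 26 + 1)) = 134*((-336 + 36 - 96) + 33) = 134*(-396 + 33) = 134*(-363) = -48642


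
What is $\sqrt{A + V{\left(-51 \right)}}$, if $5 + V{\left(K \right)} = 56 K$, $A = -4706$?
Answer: $i \sqrt{7567} \approx 86.989 i$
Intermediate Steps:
$V{\left(K \right)} = -5 + 56 K$
$\sqrt{A + V{\left(-51 \right)}} = \sqrt{-4706 + \left(-5 + 56 \left(-51\right)\right)} = \sqrt{-4706 - 2861} = \sqrt{-7567} = i \sqrt{7567}$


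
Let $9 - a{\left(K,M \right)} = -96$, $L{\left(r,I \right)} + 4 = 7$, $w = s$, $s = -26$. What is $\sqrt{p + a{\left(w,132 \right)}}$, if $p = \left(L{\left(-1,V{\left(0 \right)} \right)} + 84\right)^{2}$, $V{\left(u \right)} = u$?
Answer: $\sqrt{7674} \approx 87.601$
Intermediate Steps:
$w = -26$
$L{\left(r,I \right)} = 3$ ($L{\left(r,I \right)} = -4 + 7 = 3$)
$a{\left(K,M \right)} = 105$ ($a{\left(K,M \right)} = 9 - -96 = 9 + 96 = 105$)
$p = 7569$ ($p = \left(3 + 84\right)^{2} = 87^{2} = 7569$)
$\sqrt{p + a{\left(w,132 \right)}} = \sqrt{7569 + 105} = \sqrt{7674}$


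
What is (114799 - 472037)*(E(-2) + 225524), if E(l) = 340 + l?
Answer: -80686489156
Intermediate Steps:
(114799 - 472037)*(E(-2) + 225524) = (114799 - 472037)*((340 - 2) + 225524) = -357238*(338 + 225524) = -357238*225862 = -80686489156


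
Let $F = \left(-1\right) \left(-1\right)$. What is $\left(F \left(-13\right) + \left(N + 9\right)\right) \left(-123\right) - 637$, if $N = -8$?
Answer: $839$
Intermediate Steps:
$F = 1$
$\left(F \left(-13\right) + \left(N + 9\right)\right) \left(-123\right) - 637 = \left(1 \left(-13\right) + \left(-8 + 9\right)\right) \left(-123\right) - 637 = \left(-13 + 1\right) \left(-123\right) - 637 = \left(-12\right) \left(-123\right) - 637 = 1476 - 637 = 839$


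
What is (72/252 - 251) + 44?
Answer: -1447/7 ≈ -206.71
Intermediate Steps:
(72/252 - 251) + 44 = (72*(1/252) - 251) + 44 = (2/7 - 251) + 44 = -1755/7 + 44 = -1447/7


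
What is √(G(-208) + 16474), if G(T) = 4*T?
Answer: 3*√1738 ≈ 125.07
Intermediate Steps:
√(G(-208) + 16474) = √(4*(-208) + 16474) = √(-832 + 16474) = √15642 = 3*√1738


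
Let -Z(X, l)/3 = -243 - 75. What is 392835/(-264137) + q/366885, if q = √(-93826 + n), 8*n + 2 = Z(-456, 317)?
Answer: -392835/264137 + I*√93707/366885 ≈ -1.4872 + 0.00083437*I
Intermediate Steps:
Z(X, l) = 954 (Z(X, l) = -3*(-243 - 75) = -3*(-318) = 954)
n = 119 (n = -¼ + (⅛)*954 = -¼ + 477/4 = 119)
q = I*√93707 (q = √(-93826 + 119) = √(-93707) = I*√93707 ≈ 306.12*I)
392835/(-264137) + q/366885 = 392835/(-264137) + (I*√93707)/366885 = 392835*(-1/264137) + (I*√93707)*(1/366885) = -392835/264137 + I*√93707/366885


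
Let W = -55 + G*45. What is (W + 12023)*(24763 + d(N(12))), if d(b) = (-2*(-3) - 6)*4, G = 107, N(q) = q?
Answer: 415597429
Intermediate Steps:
W = 4760 (W = -55 + 107*45 = -55 + 4815 = 4760)
d(b) = 0 (d(b) = (6 - 6)*4 = 0*4 = 0)
(W + 12023)*(24763 + d(N(12))) = (4760 + 12023)*(24763 + 0) = 16783*24763 = 415597429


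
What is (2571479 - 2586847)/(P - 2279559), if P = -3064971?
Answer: 7684/2672265 ≈ 0.0028755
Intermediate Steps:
(2571479 - 2586847)/(P - 2279559) = (2571479 - 2586847)/(-3064971 - 2279559) = -15368/(-5344530) = -15368*(-1/5344530) = 7684/2672265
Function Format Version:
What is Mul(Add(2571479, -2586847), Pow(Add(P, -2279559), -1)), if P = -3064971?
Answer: Rational(7684, 2672265) ≈ 0.0028755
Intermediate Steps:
Mul(Add(2571479, -2586847), Pow(Add(P, -2279559), -1)) = Mul(Add(2571479, -2586847), Pow(Add(-3064971, -2279559), -1)) = Mul(-15368, Pow(-5344530, -1)) = Mul(-15368, Rational(-1, 5344530)) = Rational(7684, 2672265)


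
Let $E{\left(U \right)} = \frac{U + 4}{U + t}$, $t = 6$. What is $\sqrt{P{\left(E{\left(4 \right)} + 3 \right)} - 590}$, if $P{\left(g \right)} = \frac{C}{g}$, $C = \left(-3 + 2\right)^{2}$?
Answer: $\frac{3 i \sqrt{23655}}{19} \approx 24.284 i$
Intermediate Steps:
$E{\left(U \right)} = \frac{4 + U}{6 + U}$ ($E{\left(U \right)} = \frac{U + 4}{U + 6} = \frac{4 + U}{6 + U}$)
$C = 1$ ($C = \left(-1\right)^{2} = 1$)
$P{\left(g \right)} = \frac{1}{g}$ ($P{\left(g \right)} = 1 \frac{1}{g} = \frac{1}{g}$)
$\sqrt{P{\left(E{\left(4 \right)} + 3 \right)} - 590} = \sqrt{\frac{1}{\frac{4 + 4}{6 + 4} + 3} - 590} = \sqrt{\frac{1}{\frac{1}{10} \cdot 8 + 3} - 590} = \sqrt{\frac{1}{\frac{4}{5} + 3} - 590} = \sqrt{\frac{1}{\frac{19}{5}} - 590} = \sqrt{\frac{5}{19} - 590} = \sqrt{- \frac{11205}{19}} = \frac{3 i \sqrt{23655}}{19}$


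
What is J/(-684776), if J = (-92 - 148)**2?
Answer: -7200/85597 ≈ -0.084115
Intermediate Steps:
J = 57600 (J = (-240)**2 = 57600)
J/(-684776) = 57600/(-684776) = 57600*(-1/684776) = -7200/85597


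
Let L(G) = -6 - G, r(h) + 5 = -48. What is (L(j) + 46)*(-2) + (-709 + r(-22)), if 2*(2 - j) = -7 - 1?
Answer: -830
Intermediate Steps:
j = 6 (j = 2 - (-7 - 1)/2 = 2 - ½*(-8) = 2 + 4 = 6)
r(h) = -53 (r(h) = -5 - 48 = -53)
(L(j) + 46)*(-2) + (-709 + r(-22)) = ((-6 - 1*6) + 46)*(-2) + (-709 - 53) = ((-6 - 6) + 46)*(-2) - 762 = (-12 + 46)*(-2) - 762 = 34*(-2) - 762 = -68 - 762 = -830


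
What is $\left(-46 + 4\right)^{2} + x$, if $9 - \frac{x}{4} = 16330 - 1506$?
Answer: $-57496$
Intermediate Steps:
$x = -59260$ ($x = 36 - 4 \left(16330 - 1506\right) = 36 - 59296 = -59260$)
$\left(-46 + 4\right)^{2} + x = \left(-46 + 4\right)^{2} - 59260 = \left(-42\right)^{2} - 59260 = 1764 - 59260 = -57496$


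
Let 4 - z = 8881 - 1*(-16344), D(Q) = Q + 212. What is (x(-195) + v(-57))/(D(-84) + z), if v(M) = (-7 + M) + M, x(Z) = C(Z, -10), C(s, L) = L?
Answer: 131/25093 ≈ 0.0052206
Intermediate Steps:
x(Z) = -10
D(Q) = 212 + Q
v(M) = -7 + 2*M
z = -25221 (z = 4 - (8881 - 1*(-16344)) = 4 - (8881 + 16344) = 4 - 1*25225 = 4 - 25225 = -25221)
(x(-195) + v(-57))/(D(-84) + z) = (-10 + (-7 + 2*(-57)))/((212 - 84) - 25221) = (-10 + (-7 - 114))/(128 - 25221) = (-10 - 121)/(-25093) = -131*(-1/25093) = 131/25093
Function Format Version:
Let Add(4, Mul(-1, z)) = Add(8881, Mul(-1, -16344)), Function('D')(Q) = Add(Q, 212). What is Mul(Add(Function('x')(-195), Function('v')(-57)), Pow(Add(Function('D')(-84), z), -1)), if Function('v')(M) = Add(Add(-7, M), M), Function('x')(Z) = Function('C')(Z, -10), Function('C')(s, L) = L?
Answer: Rational(131, 25093) ≈ 0.0052206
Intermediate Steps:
Function('x')(Z) = -10
Function('D')(Q) = Add(212, Q)
Function('v')(M) = Add(-7, Mul(2, M))
z = -25221 (z = Add(4, Mul(-1, Add(8881, Mul(-1, -16344)))) = Add(4, Mul(-1, Add(8881, 16344))) = Add(4, Mul(-1, 25225)) = Add(4, -25225) = -25221)
Mul(Add(Function('x')(-195), Function('v')(-57)), Pow(Add(Function('D')(-84), z), -1)) = Mul(Add(-10, Add(-7, Mul(2, -57))), Pow(Add(Add(212, -84), -25221), -1)) = Mul(Add(-10, Add(-7, -114)), Pow(Add(128, -25221), -1)) = Mul(Add(-10, -121), Pow(-25093, -1)) = Mul(-131, Rational(-1, 25093)) = Rational(131, 25093)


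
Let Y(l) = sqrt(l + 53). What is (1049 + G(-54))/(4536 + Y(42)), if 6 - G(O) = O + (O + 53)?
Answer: 5034960/20575201 - 1110*sqrt(95)/20575201 ≈ 0.24418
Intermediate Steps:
Y(l) = sqrt(53 + l)
G(O) = -47 - 2*O (G(O) = 6 - (O + (O + 53)) = 6 - (O + (53 + O)) = 6 - (53 + 2*O) = 6 + (-53 - 2*O) = -47 - 2*O)
(1049 + G(-54))/(4536 + Y(42)) = (1049 + (-47 - 2*(-54)))/(4536 + sqrt(53 + 42)) = (1049 + (-47 + 108))/(4536 + sqrt(95)) = (1049 + 61)/(4536 + sqrt(95)) = 1110/(4536 + sqrt(95))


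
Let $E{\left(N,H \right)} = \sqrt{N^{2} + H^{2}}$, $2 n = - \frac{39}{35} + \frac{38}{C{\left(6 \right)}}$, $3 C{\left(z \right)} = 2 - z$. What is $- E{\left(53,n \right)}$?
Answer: $- \frac{\sqrt{59353729}}{140} \approx -55.03$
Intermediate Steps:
$C{\left(z \right)} = \frac{2}{3} - \frac{z}{3}$ ($C{\left(z \right)} = \frac{2 - z}{3} = \frac{2}{3} - \frac{z}{3}$)
$n = - \frac{2073}{140}$ ($n = \frac{- \frac{39}{35} + \frac{38}{\frac{2}{3} - 2}}{2} = \frac{\left(-39\right) \frac{1}{35} + \frac{38}{\frac{2}{3} - 2}}{2} = \frac{- \frac{39}{35} + \frac{38}{- \frac{4}{3}}}{2} = \frac{- \frac{39}{35} + 38 \left(- \frac{3}{4}\right)}{2} = \frac{- \frac{39}{35} - \frac{57}{2}}{2} = \frac{1}{2} \left(- \frac{2073}{70}\right) = - \frac{2073}{140} \approx -14.807$)
$E{\left(N,H \right)} = \sqrt{H^{2} + N^{2}}$
$- E{\left(53,n \right)} = - \sqrt{\left(- \frac{2073}{140}\right)^{2} + 53^{2}} = - \sqrt{\frac{4297329}{19600} + 2809} = - \sqrt{\frac{59353729}{19600}} = - \frac{\sqrt{59353729}}{140}$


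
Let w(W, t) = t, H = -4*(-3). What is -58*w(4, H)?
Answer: -696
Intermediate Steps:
H = 12
-58*w(4, H) = -58*12 = -696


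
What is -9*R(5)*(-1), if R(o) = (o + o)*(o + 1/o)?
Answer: 468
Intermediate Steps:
R(o) = 2*o*(o + 1/o) (R(o) = (2*o)*(o + 1/o) = 2*o*(o + 1/o))
-9*R(5)*(-1) = -9*(2 + 2*5**2)*(-1) = -9*(2 + 2*25)*(-1) = -9*(2 + 50)*(-1) = -9*52*(-1) = -468*(-1) = 468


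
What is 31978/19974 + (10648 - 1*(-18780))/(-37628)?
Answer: 76934164/93947709 ≈ 0.81890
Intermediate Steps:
31978/19974 + (10648 - 1*(-18780))/(-37628) = 31978*(1/19974) + (10648 + 18780)*(-1/37628) = 15989/9987 + 29428*(-1/37628) = 15989/9987 - 7357/9407 = 76934164/93947709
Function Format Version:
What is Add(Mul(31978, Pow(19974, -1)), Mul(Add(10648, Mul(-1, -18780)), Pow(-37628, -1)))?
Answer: Rational(76934164, 93947709) ≈ 0.81890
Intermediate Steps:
Add(Mul(31978, Pow(19974, -1)), Mul(Add(10648, Mul(-1, -18780)), Pow(-37628, -1))) = Add(Mul(31978, Rational(1, 19974)), Mul(Add(10648, 18780), Rational(-1, 37628))) = Add(Rational(15989, 9987), Mul(29428, Rational(-1, 37628))) = Add(Rational(15989, 9987), Rational(-7357, 9407)) = Rational(76934164, 93947709)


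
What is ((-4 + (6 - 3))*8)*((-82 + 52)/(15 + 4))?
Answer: 240/19 ≈ 12.632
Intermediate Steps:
((-4 + (6 - 3))*8)*((-82 + 52)/(15 + 4)) = ((-4 + 3)*8)*(-30/19) = (-1*8)*(-30*1/19) = -8*(-30/19) = 240/19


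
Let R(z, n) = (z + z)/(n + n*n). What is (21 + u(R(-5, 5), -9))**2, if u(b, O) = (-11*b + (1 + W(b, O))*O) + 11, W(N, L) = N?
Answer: 7921/9 ≈ 880.11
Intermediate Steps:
R(z, n) = 2*z/(n + n**2) (R(z, n) = (2*z)/(n + n**2) = 2*z/(n + n**2))
u(b, O) = 11 - 11*b + O*(1 + b) (u(b, O) = (-11*b + (1 + b)*O) + 11 = (-11*b + O*(1 + b)) + 11 = 11 - 11*b + O*(1 + b))
(21 + u(R(-5, 5), -9))**2 = (21 + (11 - 9 - 22*(-5)/(5*(1 + 5)) - 18*(-5)/(5*(1 + 5))))**2 = (21 + (11 - 9 - 22*(-5)/(5*6) - 18*(-5)/(5*6)))**2 = (21 + (11 - 9 - 11*(-1/3) - 9*(-1/3)))**2 = (21 + (11 - 9 + 11/3 + 3))**2 = (21 + 26/3)**2 = (89/3)**2 = 7921/9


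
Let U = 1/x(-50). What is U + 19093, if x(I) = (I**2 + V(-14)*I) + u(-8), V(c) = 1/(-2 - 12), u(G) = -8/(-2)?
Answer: 335139436/17553 ≈ 19093.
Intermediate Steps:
u(G) = 4 (u(G) = -8*(-1/2) = 4)
V(c) = -1/14 (V(c) = 1/(-14) = -1/14)
x(I) = 4 + I**2 - I/14 (x(I) = (I**2 - I/14) + 4 = 4 + I**2 - I/14)
U = 7/17553 (U = 1/(4 + (-50)**2 - 1/14*(-50)) = 1/(4 + 2500 + 25/7) = 1/(17553/7) = 7/17553 ≈ 0.00039879)
U + 19093 = 7/17553 + 19093 = 335139436/17553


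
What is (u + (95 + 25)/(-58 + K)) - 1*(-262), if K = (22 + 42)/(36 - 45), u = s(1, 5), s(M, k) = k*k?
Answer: 83551/293 ≈ 285.16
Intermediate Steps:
s(M, k) = k**2
u = 25 (u = 5**2 = 25)
K = -64/9 (K = 64/(-9) = 64*(-1/9) = -64/9 ≈ -7.1111)
(u + (95 + 25)/(-58 + K)) - 1*(-262) = (25 + (95 + 25)/(-58 - 64/9)) - 1*(-262) = (25 + 120/(-586/9)) + 262 = (25 + 120*(-9/586)) + 262 = (25 - 540/293) + 262 = 6785/293 + 262 = 83551/293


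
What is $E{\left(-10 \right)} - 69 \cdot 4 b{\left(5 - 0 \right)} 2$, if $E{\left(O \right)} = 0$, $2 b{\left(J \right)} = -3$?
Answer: $828$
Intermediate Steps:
$b{\left(J \right)} = - \frac{3}{2}$ ($b{\left(J \right)} = \frac{1}{2} \left(-3\right) = - \frac{3}{2}$)
$E{\left(-10 \right)} - 69 \cdot 4 b{\left(5 - 0 \right)} 2 = 0 - 69 \cdot 4 \left(- \frac{3}{2}\right) 2 = 0 - 69 \left(\left(-6\right) 2\right) = 0 - -828 = 0 + 828 = 828$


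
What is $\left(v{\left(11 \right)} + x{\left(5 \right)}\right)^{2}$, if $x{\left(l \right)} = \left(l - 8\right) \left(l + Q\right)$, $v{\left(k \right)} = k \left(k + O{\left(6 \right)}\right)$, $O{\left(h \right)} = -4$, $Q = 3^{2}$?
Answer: $1225$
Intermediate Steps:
$Q = 9$
$v{\left(k \right)} = k \left(-4 + k\right)$ ($v{\left(k \right)} = k \left(k - 4\right) = k \left(-4 + k\right)$)
$x{\left(l \right)} = \left(-8 + l\right) \left(9 + l\right)$ ($x{\left(l \right)} = \left(l - 8\right) \left(l + 9\right) = \left(-8 + l\right) \left(9 + l\right)$)
$\left(v{\left(11 \right)} + x{\left(5 \right)}\right)^{2} = \left(11 \left(-4 + 11\right) + \left(-72 + 5 + 5^{2}\right)\right)^{2} = \left(11 \cdot 7 + \left(-72 + 5 + 25\right)\right)^{2} = \left(77 - 42\right)^{2} = 35^{2} = 1225$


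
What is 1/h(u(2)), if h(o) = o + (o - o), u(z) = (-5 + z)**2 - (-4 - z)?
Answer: 1/15 ≈ 0.066667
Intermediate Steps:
u(z) = 4 + z + (-5 + z)**2 (u(z) = (-5 + z)**2 + (4 + z) = 4 + z + (-5 + z)**2)
h(o) = o (h(o) = o + 0 = o)
1/h(u(2)) = 1/(4 + 2 + (-5 + 2)**2) = 1/(4 + 2 + (-3)**2) = 1/(4 + 2 + 9) = 1/15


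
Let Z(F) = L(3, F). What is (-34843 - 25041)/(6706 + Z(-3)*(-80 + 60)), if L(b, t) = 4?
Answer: -29942/3313 ≈ -9.0377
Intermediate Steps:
Z(F) = 4
(-34843 - 25041)/(6706 + Z(-3)*(-80 + 60)) = (-34843 - 25041)/(6706 + 4*(-80 + 60)) = -59884/(6706 + 4*(-20)) = -59884/(6706 - 80) = -59884/6626 = -59884*1/6626 = -29942/3313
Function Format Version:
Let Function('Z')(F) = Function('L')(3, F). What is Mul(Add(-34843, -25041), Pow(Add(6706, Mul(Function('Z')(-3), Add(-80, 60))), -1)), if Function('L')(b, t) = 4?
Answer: Rational(-29942, 3313) ≈ -9.0377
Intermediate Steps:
Function('Z')(F) = 4
Mul(Add(-34843, -25041), Pow(Add(6706, Mul(Function('Z')(-3), Add(-80, 60))), -1)) = Mul(Add(-34843, -25041), Pow(Add(6706, Mul(4, Add(-80, 60))), -1)) = Mul(-59884, Pow(Add(6706, Mul(4, -20)), -1)) = Mul(-59884, Pow(Add(6706, -80), -1)) = Mul(-59884, Pow(6626, -1)) = Mul(-59884, Rational(1, 6626)) = Rational(-29942, 3313)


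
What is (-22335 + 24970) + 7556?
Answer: 10191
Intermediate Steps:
(-22335 + 24970) + 7556 = 2635 + 7556 = 10191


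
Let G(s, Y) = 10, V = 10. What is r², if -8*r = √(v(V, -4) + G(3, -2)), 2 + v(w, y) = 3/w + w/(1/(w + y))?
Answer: 683/640 ≈ 1.0672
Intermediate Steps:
v(w, y) = -2 + 3/w + w*(w + y) (v(w, y) = -2 + (3/w + w/(1/(w + y))) = -2 + (3/w + w*(w + y)) = -2 + 3/w + w*(w + y))
r = -√6830/80 (r = -√((-2 + 10² + 3/10 + 10*(-4)) + 10)/8 = -√((-2 + 100 + 3*(⅒) - 40) + 10)/8 = -√((-2 + 100 + 3/10 - 40) + 10)/8 = -√(583/10 + 10)/8 = -√6830/80 ≈ -1.0330)
r² = (-√6830/80)² = 683/640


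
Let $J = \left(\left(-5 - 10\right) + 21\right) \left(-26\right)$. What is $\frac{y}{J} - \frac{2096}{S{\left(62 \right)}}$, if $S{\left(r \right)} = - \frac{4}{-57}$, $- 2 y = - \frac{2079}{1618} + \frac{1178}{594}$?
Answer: $- \frac{4478119417997}{149930352} \approx -29868.0$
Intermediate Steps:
$y = - \frac{335539}{961092}$ ($y = - \frac{- \frac{2079}{1618} + \frac{1178}{594}}{2} = - \frac{\left(-2079\right) \frac{1}{1618} + 1178 \cdot \frac{1}{594}}{2} = - \frac{- \frac{2079}{1618} + \frac{589}{297}}{2} = \left(- \frac{1}{2}\right) \frac{335539}{480546} = - \frac{335539}{961092} \approx -0.34912$)
$J = -156$ ($J = \left(-15 + 21\right) \left(-26\right) = 6 \left(-26\right) = -156$)
$S{\left(r \right)} = \frac{4}{57}$ ($S{\left(r \right)} = \left(-4\right) \left(- \frac{1}{57}\right) = \frac{4}{57}$)
$\frac{y}{J} - \frac{2096}{S{\left(62 \right)}} = - \frac{335539}{961092 \left(-156\right)} - \frac{2096}{\frac{4}{57}} = \left(- \frac{335539}{961092}\right) \left(- \frac{1}{156}\right) - 29868 = \frac{335539}{149930352} - 29868 = - \frac{4478119417997}{149930352}$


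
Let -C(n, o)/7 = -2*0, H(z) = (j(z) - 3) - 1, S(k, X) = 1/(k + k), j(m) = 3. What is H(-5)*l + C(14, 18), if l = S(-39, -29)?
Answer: 1/78 ≈ 0.012821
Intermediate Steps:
S(k, X) = 1/(2*k)
l = -1/78 (l = (½)/(-39) = (½)*(-1/39) = -1/78 ≈ -0.012821)
H(z) = -1 (H(z) = (3 - 3) - 1 = 0 - 1 = -1)
C(n, o) = 0 (C(n, o) = -(-14)*0 = -7*0 = 0)
H(-5)*l + C(14, 18) = -1*(-1/78) + 0 = 1/78 + 0 = 1/78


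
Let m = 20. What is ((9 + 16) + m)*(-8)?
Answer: -360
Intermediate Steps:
((9 + 16) + m)*(-8) = ((9 + 16) + 20)*(-8) = (25 + 20)*(-8) = 45*(-8) = -360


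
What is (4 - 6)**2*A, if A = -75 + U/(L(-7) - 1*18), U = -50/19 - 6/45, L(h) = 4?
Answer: -596924/1995 ≈ -299.21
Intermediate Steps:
U = -788/285 (U = -50*1/19 - 6*1/45 = -50/19 - 2/15 = -788/285 ≈ -2.7649)
A = -149231/1995 (A = -75 - 788/(285*(4 - 1*18)) = -75 - 788/(285*(4 - 18)) = -75 - 788/285/(-14) = -75 - 788/285*(-1/14) = -75 + 394/1995 = -149231/1995 ≈ -74.802)
(4 - 6)**2*A = (4 - 6)**2*(-149231/1995) = (-2)**2*(-149231/1995) = 4*(-149231/1995) = -596924/1995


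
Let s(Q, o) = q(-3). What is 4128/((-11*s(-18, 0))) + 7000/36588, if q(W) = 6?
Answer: -6273886/100617 ≈ -62.354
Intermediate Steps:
s(Q, o) = 6
4128/((-11*s(-18, 0))) + 7000/36588 = 4128/((-11*6)) + 7000/36588 = 4128/(-66) + 7000*(1/36588) = 4128*(-1/66) + 1750/9147 = -688/11 + 1750/9147 = -6273886/100617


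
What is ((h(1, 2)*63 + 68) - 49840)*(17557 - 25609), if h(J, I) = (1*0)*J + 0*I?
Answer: 400764144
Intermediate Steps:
h(J, I) = 0 (h(J, I) = 0*J + 0 = 0 + 0 = 0)
((h(1, 2)*63 + 68) - 49840)*(17557 - 25609) = ((0*63 + 68) - 49840)*(17557 - 25609) = ((0 + 68) - 49840)*(-8052) = (68 - 49840)*(-8052) = -49772*(-8052) = 400764144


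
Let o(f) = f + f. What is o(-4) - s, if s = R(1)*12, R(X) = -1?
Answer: 4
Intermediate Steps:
o(f) = 2*f
s = -12 (s = -1*12 = -12)
o(-4) - s = 2*(-4) - 1*(-12) = -8 + 12 = 4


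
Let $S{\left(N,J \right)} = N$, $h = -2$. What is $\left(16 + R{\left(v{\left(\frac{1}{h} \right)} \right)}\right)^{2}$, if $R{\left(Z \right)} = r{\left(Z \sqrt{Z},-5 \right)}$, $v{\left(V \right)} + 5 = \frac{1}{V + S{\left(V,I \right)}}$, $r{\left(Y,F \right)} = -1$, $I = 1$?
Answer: $225$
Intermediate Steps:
$v{\left(V \right)} = -5 + \frac{1}{2 V}$ ($v{\left(V \right)} = -5 + \frac{1}{V + V} = -5 + \frac{1}{2 V}$)
$R{\left(Z \right)} = -1$
$\left(16 + R{\left(v{\left(\frac{1}{h} \right)} \right)}\right)^{2} = \left(16 - 1\right)^{2} = 15^{2} = 225$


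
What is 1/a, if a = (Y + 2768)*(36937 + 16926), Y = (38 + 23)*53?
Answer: 1/323231863 ≈ 3.0938e-9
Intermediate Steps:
Y = 3233 (Y = 61*53 = 3233)
a = 323231863 (a = (3233 + 2768)*(36937 + 16926) = 6001*53863 = 323231863)
1/a = 1/323231863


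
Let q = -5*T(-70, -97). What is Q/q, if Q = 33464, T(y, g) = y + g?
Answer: 33464/835 ≈ 40.077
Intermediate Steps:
T(y, g) = g + y
q = 835 (q = -5*(-97 - 70) = -5*(-167) = 835)
Q/q = 33464/835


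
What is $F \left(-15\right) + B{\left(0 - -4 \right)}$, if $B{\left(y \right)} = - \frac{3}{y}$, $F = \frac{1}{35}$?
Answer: $- \frac{33}{28} \approx -1.1786$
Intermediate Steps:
$F = \frac{1}{35} \approx 0.028571$
$F \left(-15\right) + B{\left(0 - -4 \right)} = \frac{1}{35} \left(-15\right) - \frac{3}{0 - -4} = - \frac{3}{7} - \frac{3}{0 + 4} = - \frac{3}{7} - \frac{3}{4} = - \frac{33}{28}$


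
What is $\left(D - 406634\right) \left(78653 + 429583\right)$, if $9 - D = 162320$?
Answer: $-289158331020$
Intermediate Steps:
$D = -162311$ ($D = 9 - 162320 = -162311$)
$\left(D - 406634\right) \left(78653 + 429583\right) = \left(-162311 - 406634\right) \left(78653 + 429583\right) = \left(-162311 - 406634\right) 508236 = \left(-568945\right) 508236 = -289158331020$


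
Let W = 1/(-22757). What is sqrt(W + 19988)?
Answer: sqrt(10351406384655)/22757 ≈ 141.38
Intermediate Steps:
W = -1/22757 ≈ -4.3943e-5
sqrt(W + 19988) = sqrt(-1/22757 + 19988) = sqrt(454866915/22757) = sqrt(10351406384655)/22757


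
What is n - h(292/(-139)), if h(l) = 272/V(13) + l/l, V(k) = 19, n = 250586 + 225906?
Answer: 9053057/19 ≈ 4.7648e+5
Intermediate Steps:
n = 476492
h(l) = 291/19 (h(l) = 272/19 + l/l = 272*(1/19) + 1 = 272/19 + 1 = 291/19)
n - h(292/(-139)) = 476492 - 1*291/19 = 476492 - 291/19 = 9053057/19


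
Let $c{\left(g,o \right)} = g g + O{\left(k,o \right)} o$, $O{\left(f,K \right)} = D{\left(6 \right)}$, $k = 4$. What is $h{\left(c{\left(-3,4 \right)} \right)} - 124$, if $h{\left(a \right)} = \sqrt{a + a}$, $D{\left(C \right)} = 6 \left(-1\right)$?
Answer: $-124 + i \sqrt{30} \approx -124.0 + 5.4772 i$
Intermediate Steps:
$D{\left(C \right)} = -6$
$O{\left(f,K \right)} = -6$
$c{\left(g,o \right)} = g^{2} - 6 o$ ($c{\left(g,o \right)} = g g - 6 o = g^{2} - 6 o$)
$h{\left(a \right)} = \sqrt{2} \sqrt{a}$ ($h{\left(a \right)} = \sqrt{2 a} = \sqrt{2} \sqrt{a}$)
$h{\left(c{\left(-3,4 \right)} \right)} - 124 = \sqrt{2} \sqrt{\left(-3\right)^{2} - 24} - 124 = \sqrt{2} \sqrt{9 - 24} - 124 = \sqrt{2} \sqrt{-15} - 124 = \sqrt{2} i \sqrt{15} - 124 = i \sqrt{30} - 124 = -124 + i \sqrt{30}$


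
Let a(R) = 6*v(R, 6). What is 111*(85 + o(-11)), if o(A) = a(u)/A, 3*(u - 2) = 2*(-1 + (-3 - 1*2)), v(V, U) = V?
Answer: 105117/11 ≈ 9556.1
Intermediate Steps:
u = -2 (u = 2 + (2*(-1 + (-3 - 1*2)))/3 = 2 + (2*(-1 + (-3 - 2)))/3 = 2 + (2*(-1 - 5))/3 = 2 + (2*(-6))/3 = 2 + (1/3)*(-12) = 2 - 4 = -2)
a(R) = 6*R
o(A) = -12/A (o(A) = (6*(-2))/A = -12/A)
111*(85 + o(-11)) = 111*(85 - 12/(-11)) = 111*(85 - 12*(-1/11)) = 111*(85 + 12/11) = 111*(947/11) = 105117/11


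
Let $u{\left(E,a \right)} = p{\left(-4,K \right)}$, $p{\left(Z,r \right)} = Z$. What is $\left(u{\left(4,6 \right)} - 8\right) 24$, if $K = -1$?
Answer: $-288$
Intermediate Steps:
$u{\left(E,a \right)} = -4$
$\left(u{\left(4,6 \right)} - 8\right) 24 = \left(-4 - 8\right) 24 = \left(-12\right) 24 = -288$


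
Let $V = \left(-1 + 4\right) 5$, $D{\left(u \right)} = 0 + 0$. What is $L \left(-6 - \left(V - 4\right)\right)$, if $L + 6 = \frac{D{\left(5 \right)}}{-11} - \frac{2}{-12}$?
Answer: $\frac{595}{6} \approx 99.167$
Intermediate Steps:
$D{\left(u \right)} = 0$
$V = 15$ ($V = 3 \cdot 5 = 15$)
$L = - \frac{35}{6}$ ($L = -6 + \left(\frac{0}{-11} - \frac{2}{-12}\right) = -6 + \left(0 \left(- \frac{1}{11}\right) - - \frac{1}{6}\right) = -6 + \left(0 + \frac{1}{6}\right) = -6 + \frac{1}{6} = - \frac{35}{6} \approx -5.8333$)
$L \left(-6 - \left(V - 4\right)\right) = - \frac{35 \left(-6 - \left(15 - 4\right)\right)}{6} = - \frac{35 \left(-6 - 11\right)}{6} = \left(- \frac{35}{6}\right) \left(-17\right) = \frac{595}{6}$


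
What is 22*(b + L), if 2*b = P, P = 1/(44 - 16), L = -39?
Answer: -24013/28 ≈ -857.61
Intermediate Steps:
P = 1/28 ≈ 0.035714
b = 1/56 (b = (1/2)*(1/28) = 1/56 ≈ 0.017857)
22*(b + L) = 22*(1/56 - 39) = 22*(-2183/56) = -24013/28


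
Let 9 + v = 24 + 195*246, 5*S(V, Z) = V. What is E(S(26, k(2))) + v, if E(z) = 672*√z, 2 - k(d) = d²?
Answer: 47985 + 672*√130/5 ≈ 49517.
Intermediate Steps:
k(d) = 2 - d²
S(V, Z) = V/5
v = 47985 (v = -9 + (24 + 195*246) = -9 + (24 + 47970) = -9 + 47994 = 47985)
E(S(26, k(2))) + v = 672*√((⅕)*26) + 47985 = 672*√(26/5) + 47985 = 672*(√130/5) + 47985 = 672*√130/5 + 47985 = 47985 + 672*√130/5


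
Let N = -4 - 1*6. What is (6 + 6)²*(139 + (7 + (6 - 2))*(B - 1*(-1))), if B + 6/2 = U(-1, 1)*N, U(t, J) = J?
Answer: 1008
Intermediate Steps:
N = -10 (N = -4 - 6 = -10)
B = -13 (B = -3 + 1*(-10) = -3 - 10 = -13)
(6 + 6)²*(139 + (7 + (6 - 2))*(B - 1*(-1))) = (6 + 6)²*(139 + (7 + (6 - 2))*(-13 - 1*(-1))) = 12²*(139 + (7 + 4)*(-13 + 1)) = 144*(139 + 11*(-12)) = 144*(139 - 132) = 144*7 = 1008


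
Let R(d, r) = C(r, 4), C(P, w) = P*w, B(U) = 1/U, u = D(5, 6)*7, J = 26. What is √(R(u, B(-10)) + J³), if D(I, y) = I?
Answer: √439390/5 ≈ 132.57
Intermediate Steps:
u = 35 (u = 5*7 = 35)
B(U) = 1/U
R(d, r) = 4*r (R(d, r) = r*4 = 4*r)
√(R(u, B(-10)) + J³) = √(4/(-10) + 26³) = √(4*(-⅒) + 17576) = √(-⅖ + 17576) = √(87878/5) = √439390/5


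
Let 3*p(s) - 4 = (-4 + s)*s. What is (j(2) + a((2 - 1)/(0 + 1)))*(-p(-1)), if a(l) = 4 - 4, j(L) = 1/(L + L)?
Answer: -3/4 ≈ -0.75000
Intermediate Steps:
j(L) = 1/(2*L)
a(l) = 0
p(s) = 4/3 + s*(-4 + s)/3 (p(s) = 4/3 + ((-4 + s)*s)/3 = 4/3 + (s*(-4 + s))/3 = 4/3 + s*(-4 + s)/3)
(j(2) + a((2 - 1)/(0 + 1)))*(-p(-1)) = ((1/2)/2 + 0)*(-(4/3 - 4/3*(-1) + (1/3)*(-1)**2)) = ((1/2)*(1/2) + 0)*(-(4/3 + 4/3 + (1/3)*1)) = (1/4 + 0)*(-(4/3 + 4/3 + 1/3)) = (-1*3)/4 = (1/4)*(-3) = -3/4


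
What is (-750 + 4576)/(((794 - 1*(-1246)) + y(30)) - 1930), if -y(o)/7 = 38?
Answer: -1913/78 ≈ -24.526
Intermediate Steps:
y(o) = -266 (y(o) = -7*38 = -266)
(-750 + 4576)/(((794 - 1*(-1246)) + y(30)) - 1930) = (-750 + 4576)/(((794 - 1*(-1246)) - 266) - 1930) = 3826/(((794 + 1246) - 266) - 1930) = 3826/((2040 - 266) - 1930) = 3826/(1774 - 1930) = 3826/(-156) = 3826*(-1/156) = -1913/78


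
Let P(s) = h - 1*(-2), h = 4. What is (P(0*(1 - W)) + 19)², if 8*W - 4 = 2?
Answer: 625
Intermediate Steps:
W = ¾ (W = ½ + (⅛)*2 = ½ + ¼ = ¾ ≈ 0.75000)
P(s) = 6 (P(s) = 4 - 1*(-2) = 4 + 2 = 6)
(P(0*(1 - W)) + 19)² = (6 + 19)² = 25² = 625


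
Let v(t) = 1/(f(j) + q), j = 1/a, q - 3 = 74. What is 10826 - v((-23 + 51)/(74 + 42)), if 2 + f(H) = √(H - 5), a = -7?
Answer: 142220987/13137 + 2*I*√7/13137 ≈ 10826.0 + 0.00040279*I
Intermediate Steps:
q = 77 (q = 3 + 74 = 77)
j = -⅐ (j = 1/(-7) = -⅐ ≈ -0.14286)
f(H) = -2 + √(-5 + H) (f(H) = -2 + √(H - 5) = -2 + √(-5 + H))
v(t) = 1/(75 + 6*I*√7/7) (v(t) = 1/((-2 + √(-5 - ⅐)) + 77) = 1/((-2 + √(-36/7)) + 77) = 1/((-2 + 6*I*√7/7) + 77) = 1/(75 + 6*I*√7/7))
10826 - v((-23 + 51)/(74 + 42)) = 10826 - (175/13137 - 2*I*√7/13137) = 10826 + (-175/13137 + 2*I*√7/13137) = 142220987/13137 + 2*I*√7/13137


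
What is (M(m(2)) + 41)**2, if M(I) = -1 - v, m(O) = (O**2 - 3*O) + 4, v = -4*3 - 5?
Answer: 3249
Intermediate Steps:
v = -17 (v = -12 - 5 = -17)
m(O) = 4 + O**2 - 3*O
M(I) = 16 (M(I) = -1 - 1*(-17) = -1 + 17 = 16)
(M(m(2)) + 41)**2 = (16 + 41)**2 = 57**2 = 3249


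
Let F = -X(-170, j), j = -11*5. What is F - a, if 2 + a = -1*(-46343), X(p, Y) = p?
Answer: -46171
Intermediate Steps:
j = -55
F = 170 (F = -1*(-170) = 170)
a = 46341 (a = -2 - 1*(-46343) = -2 + 46343 = 46341)
F - a = 170 - 1*46341 = 170 - 46341 = -46171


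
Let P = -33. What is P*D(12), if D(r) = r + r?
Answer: -792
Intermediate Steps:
D(r) = 2*r
P*D(12) = -66*12 = -33*24 = -792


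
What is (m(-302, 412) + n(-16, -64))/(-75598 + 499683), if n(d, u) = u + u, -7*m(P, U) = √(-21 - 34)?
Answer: -128/424085 - I*√55/2968595 ≈ -0.00030183 - 2.4982e-6*I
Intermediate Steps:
m(P, U) = -I*√55/7 (m(P, U) = -√(-21 - 34)/7 = -I*√55/7)
n(d, u) = 2*u
(m(-302, 412) + n(-16, -64))/(-75598 + 499683) = (-I*√55/7 + 2*(-64))/(-75598 + 499683) = (-I*√55/7 - 128)/424085 = (-128 - I*√55/7)*(1/424085) = -128/424085 - I*√55/2968595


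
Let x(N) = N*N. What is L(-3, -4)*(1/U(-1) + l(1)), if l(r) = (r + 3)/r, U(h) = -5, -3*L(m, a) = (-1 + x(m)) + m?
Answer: -19/3 ≈ -6.3333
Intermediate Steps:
x(N) = N²
L(m, a) = ⅓ - m/3 - m²/3 (L(m, a) = -((-1 + m²) + m)/3 = -(-1 + m + m²)/3 = ⅓ - m/3 - m²/3)
l(r) = (3 + r)/r
L(-3, -4)*(1/U(-1) + l(1)) = (⅓ - ⅓*(-3) - ⅓*(-3)²)*(1/(-5) + (3 + 1)/1) = (⅓ + 1 - ⅓*9)*(-⅕ + 1*4) = (⅓ + 1 - 3)*(-⅕ + 4) = -5/3*19/5 = -19/3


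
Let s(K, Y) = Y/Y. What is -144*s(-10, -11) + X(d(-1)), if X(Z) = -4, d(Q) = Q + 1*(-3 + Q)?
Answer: -148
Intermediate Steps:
d(Q) = -3 + 2*Q (d(Q) = Q + (-3 + Q) = -3 + 2*Q)
s(K, Y) = 1
-144*s(-10, -11) + X(d(-1)) = -144*1 - 4 = -144 - 4 = -148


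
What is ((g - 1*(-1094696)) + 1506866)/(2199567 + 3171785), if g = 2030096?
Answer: 2315829/2685676 ≈ 0.86229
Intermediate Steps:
((g - 1*(-1094696)) + 1506866)/(2199567 + 3171785) = ((2030096 - 1*(-1094696)) + 1506866)/(2199567 + 3171785) = ((2030096 + 1094696) + 1506866)/5371352 = (3124792 + 1506866)*(1/5371352) = 4631658*(1/5371352) = 2315829/2685676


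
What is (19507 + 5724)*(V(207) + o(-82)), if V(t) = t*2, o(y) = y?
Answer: 8376692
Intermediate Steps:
V(t) = 2*t
(19507 + 5724)*(V(207) + o(-82)) = (19507 + 5724)*(2*207 - 82) = 25231*(414 - 82) = 25231*332 = 8376692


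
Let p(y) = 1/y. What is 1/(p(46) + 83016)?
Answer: 46/3818737 ≈ 1.2046e-5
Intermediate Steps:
1/(p(46) + 83016) = 1/(1/46 + 83016) = 1/(3818737/46) = 46/3818737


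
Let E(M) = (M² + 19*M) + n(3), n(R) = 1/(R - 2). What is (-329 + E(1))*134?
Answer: -41272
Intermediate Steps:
n(R) = 1/(-2 + R)
E(M) = 1 + M² + 19*M (E(M) = (M² + 19*M) + 1/(-2 + 3) = (M² + 19*M) + 1/1 = (M² + 19*M) + 1 = 1 + M² + 19*M)
(-329 + E(1))*134 = (-329 + (1 + 1² + 19*1))*134 = (-329 + (1 + 1 + 19))*134 = (-329 + 21)*134 = -308*134 = -41272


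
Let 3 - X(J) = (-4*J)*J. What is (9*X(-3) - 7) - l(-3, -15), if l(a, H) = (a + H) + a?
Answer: 365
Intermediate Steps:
X(J) = 3 + 4*J² (X(J) = 3 - (-4*J)*J = 3 - (-4)*J² = 3 + 4*J²)
l(a, H) = H + 2*a (l(a, H) = (H + a) + a = H + 2*a)
(9*X(-3) - 7) - l(-3, -15) = (9*(3 + 4*(-3)²) - 7) - (-15 + 2*(-3)) = (9*(3 + 4*9) - 7) - (-15 - 6) = (9*(3 + 36) - 7) - 1*(-21) = (9*39 - 7) + 21 = (351 - 7) + 21 = 344 + 21 = 365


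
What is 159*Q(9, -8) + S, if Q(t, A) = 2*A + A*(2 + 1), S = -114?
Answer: -6474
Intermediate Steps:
Q(t, A) = 5*A (Q(t, A) = 2*A + A*3 = 2*A + 3*A = 5*A)
159*Q(9, -8) + S = 159*(5*(-8)) - 114 = 159*(-40) - 114 = -6360 - 114 = -6474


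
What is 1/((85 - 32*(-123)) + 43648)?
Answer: 1/47669 ≈ 2.0978e-5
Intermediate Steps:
1/((85 - 32*(-123)) + 43648) = 1/((85 + 3936) + 43648) = 1/(4021 + 43648) = 1/47669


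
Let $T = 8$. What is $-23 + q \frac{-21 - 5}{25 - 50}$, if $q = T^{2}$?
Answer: $\frac{1089}{25} \approx 43.56$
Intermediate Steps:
$q = 64$ ($q = 8^{2} = 64$)
$-23 + q \frac{-21 - 5}{25 - 50} = -23 + 64 \frac{-21 - 5}{25 - 50} = -23 + 64 \left(- \frac{26}{-25}\right) = -23 + 64 \left(\left(-26\right) \left(- \frac{1}{25}\right)\right) = -23 + 64 \cdot \frac{26}{25} = -23 + \frac{1664}{25} = \frac{1089}{25}$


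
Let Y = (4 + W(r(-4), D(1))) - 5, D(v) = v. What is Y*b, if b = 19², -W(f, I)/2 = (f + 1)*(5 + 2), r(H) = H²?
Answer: -86279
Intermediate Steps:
W(f, I) = -14 - 14*f (W(f, I) = -2*(f + 1)*(5 + 2) = -2*(1 + f)*7 = -2*(7 + 7*f) = -14 - 14*f)
b = 361
Y = -239 (Y = (4 + (-14 - 14*(-4)²)) - 5 = (4 + (-14 - 14*16)) - 5 = (4 + (-14 - 224)) - 5 = (4 - 238) - 5 = -234 - 5 = -239)
Y*b = -239*361 = -86279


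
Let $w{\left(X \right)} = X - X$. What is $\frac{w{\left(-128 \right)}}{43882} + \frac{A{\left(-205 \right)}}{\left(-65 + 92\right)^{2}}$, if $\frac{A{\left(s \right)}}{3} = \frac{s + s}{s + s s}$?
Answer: $- \frac{1}{24786} \approx -4.0345 \cdot 10^{-5}$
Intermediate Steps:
$w{\left(X \right)} = 0$
$A{\left(s \right)} = \frac{6 s}{s + s^{2}}$ ($A{\left(s \right)} = 3 \frac{s + s}{s + s s} = 3 \frac{2 s}{s + s^{2}} = \frac{6 s}{s + s^{2}}$)
$\frac{w{\left(-128 \right)}}{43882} + \frac{A{\left(-205 \right)}}{\left(-65 + 92\right)^{2}} = \frac{0}{43882} + \frac{6 \frac{1}{1 - 205}}{\left(-65 + 92\right)^{2}} = 0 \cdot \frac{1}{43882} + \frac{6 \frac{1}{-204}}{27^{2}} = 0 + \frac{6 \left(- \frac{1}{204}\right)}{729} = 0 - \frac{1}{24786} = - \frac{1}{24786}$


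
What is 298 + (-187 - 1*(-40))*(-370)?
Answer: 54688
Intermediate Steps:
298 + (-187 - 1*(-40))*(-370) = 298 + (-187 + 40)*(-370) = 298 - 147*(-370) = 298 + 54390 = 54688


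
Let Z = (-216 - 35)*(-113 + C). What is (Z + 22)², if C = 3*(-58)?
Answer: 5192499481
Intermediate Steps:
C = -174
Z = 72037 (Z = (-216 - 35)*(-113 - 174) = -251*(-287) = 72037)
(Z + 22)² = (72037 + 22)² = 72059² = 5192499481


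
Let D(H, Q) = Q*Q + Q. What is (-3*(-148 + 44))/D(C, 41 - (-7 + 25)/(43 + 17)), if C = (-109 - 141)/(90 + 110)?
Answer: 10400/56573 ≈ 0.18383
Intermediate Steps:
C = -5/4 (C = -250/200 = -250*1/200 = -5/4 ≈ -1.2500)
D(H, Q) = Q + Q**2 (D(H, Q) = Q**2 + Q = Q + Q**2)
(-3*(-148 + 44))/D(C, 41 - (-7 + 25)/(43 + 17)) = (-3*(-148 + 44))/(((41 - (-7 + 25)/(43 + 17))*(1 + (41 - (-7 + 25)/(43 + 17))))) = (-3*(-104))/(((41 - 18/60)*(1 + (41 - 18/60)))) = 312/(((41 - 18/60)*(1 + (41 - 18/60)))) = 312/(((41 - 1*3/10)*(1 + (41 - 1*3/10)))) = 312/(((41 - 3/10)*(1 + (41 - 3/10)))) = 312/((407*(1 + 407/10)/10)) = 312/(((407/10)*(417/10))) = 312/(169719/100) = 312*(100/169719) = 10400/56573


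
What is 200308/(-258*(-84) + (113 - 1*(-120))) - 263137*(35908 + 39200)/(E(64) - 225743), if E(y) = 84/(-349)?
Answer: 21586593834524864/246538869265 ≈ 87559.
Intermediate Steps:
E(y) = -84/349 (E(y) = 84*(-1/349) = -84/349)
200308/(-258*(-84) + (113 - 1*(-120))) - 263137*(35908 + 39200)/(E(64) - 225743) = 200308/(-258*(-84) + (113 - 1*(-120))) - 263137*(35908 + 39200)/(-84/349 - 225743) = 200308/(21672 + (113 + 120)) - 263137/((-78784391/349/75108)) = 200308/(21672 + 233) - 263137/((-78784391/349*1/75108)) = 200308/21905 - 263137/(-78784391/26212692) = 200308*(1/21905) - 263137*(-26212692/78784391) = 200308/21905 + 985361304972/11254913 = 21586593834524864/246538869265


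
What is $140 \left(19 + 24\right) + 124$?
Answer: $6144$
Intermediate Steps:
$140 \left(19 + 24\right) + 124 = 140 \cdot 43 + 124 = 6020 + 124 = 6144$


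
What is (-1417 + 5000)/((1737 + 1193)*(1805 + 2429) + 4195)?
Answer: 3583/12409815 ≈ 0.00028872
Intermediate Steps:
(-1417 + 5000)/((1737 + 1193)*(1805 + 2429) + 4195) = 3583/(2930*4234 + 4195) = 3583/(12405620 + 4195) = 3583/12409815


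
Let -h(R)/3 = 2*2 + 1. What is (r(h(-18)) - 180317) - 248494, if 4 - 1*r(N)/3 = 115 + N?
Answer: -429099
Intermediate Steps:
h(R) = -15 (h(R) = -3*(2*2 + 1) = -3*(4 + 1) = -3*5 = -15)
r(N) = -333 - 3*N (r(N) = 12 - 3*(115 + N) = 12 + (-345 - 3*N) = -333 - 3*N)
(r(h(-18)) - 180317) - 248494 = ((-333 - 3*(-15)) - 180317) - 248494 = ((-333 + 45) - 180317) - 248494 = (-288 - 180317) - 248494 = -180605 - 248494 = -429099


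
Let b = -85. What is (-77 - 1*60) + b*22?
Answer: -2007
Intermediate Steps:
(-77 - 1*60) + b*22 = (-77 - 1*60) - 85*22 = (-77 - 60) - 1870 = -137 - 1870 = -2007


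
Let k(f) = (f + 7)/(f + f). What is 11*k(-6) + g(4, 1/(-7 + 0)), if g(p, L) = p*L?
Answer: -125/84 ≈ -1.4881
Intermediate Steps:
k(f) = (7 + f)/(2*f) (k(f) = (7 + f)/((2*f)) = (7 + f)*(1/(2*f)) = (7 + f)/(2*f))
g(p, L) = L*p
11*k(-6) + g(4, 1/(-7 + 0)) = 11*((1/2)*(7 - 6)/(-6)) + 4/(-7 + 0) = 11*((1/2)*(-1/6)*1) + 4/(-7) = 11*(-1/12) - 1/7*4 = -11/12 - 4/7 = -125/84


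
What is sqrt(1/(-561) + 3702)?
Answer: sqrt(1165096581)/561 ≈ 60.844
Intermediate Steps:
sqrt(1/(-561) + 3702) = sqrt(-1/561 + 3702) = sqrt(2076821/561) = sqrt(1165096581)/561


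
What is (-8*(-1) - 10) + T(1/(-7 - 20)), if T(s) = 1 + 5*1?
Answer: 4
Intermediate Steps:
T(s) = 6 (T(s) = 1 + 5 = 6)
(-8*(-1) - 10) + T(1/(-7 - 20)) = (-8*(-1) - 10) + 6 = (8 - 10) + 6 = -2 + 6 = 4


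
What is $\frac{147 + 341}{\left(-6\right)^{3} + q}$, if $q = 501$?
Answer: $\frac{488}{285} \approx 1.7123$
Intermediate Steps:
$\frac{147 + 341}{\left(-6\right)^{3} + q} = \frac{147 + 341}{\left(-6\right)^{3} + 501} = \frac{488}{-216 + 501} = \frac{488}{285}$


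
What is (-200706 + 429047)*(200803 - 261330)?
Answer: -13820795707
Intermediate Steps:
(-200706 + 429047)*(200803 - 261330) = 228341*(-60527) = -13820795707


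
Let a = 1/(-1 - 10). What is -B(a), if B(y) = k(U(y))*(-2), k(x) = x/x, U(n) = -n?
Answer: 2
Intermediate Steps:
k(x) = 1
a = -1/11 (a = 1/(-11) = -1/11 ≈ -0.090909)
B(y) = -2 (B(y) = 1*(-2) = -2)
-B(a) = -1*(-2) = 2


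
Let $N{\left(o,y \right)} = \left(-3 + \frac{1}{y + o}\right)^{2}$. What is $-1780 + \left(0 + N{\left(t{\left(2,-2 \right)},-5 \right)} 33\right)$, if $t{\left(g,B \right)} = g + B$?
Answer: $- \frac{36052}{25} \approx -1442.1$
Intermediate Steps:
$t{\left(g,B \right)} = B + g$
$N{\left(o,y \right)} = \left(-3 + \frac{1}{o + y}\right)^{2}$
$-1780 + \left(0 + N{\left(t{\left(2,-2 \right)},-5 \right)} 33\right) = -1780 + \left(0 + \frac{\left(-1 + 3 \left(-2 + 2\right) + 3 \left(-5\right)\right)^{2}}{\left(\left(-2 + 2\right) - 5\right)^{2}} \cdot 33\right) = -1780 + \left(0 + \frac{\left(-1 + 3 \cdot 0 - 15\right)^{2}}{\left(0 - 5\right)^{2}} \cdot 33\right) = -1780 + \left(0 + \frac{\left(-1 + 0 - 15\right)^{2}}{25} \cdot 33\right) = -1780 + \left(0 + \frac{\left(-16\right)^{2}}{25} \cdot 33\right) = -1780 + \left(0 + \frac{1}{25} \cdot 256 \cdot 33\right) = -1780 + \left(0 + \frac{256}{25} \cdot 33\right) = -1780 + \left(0 + \frac{8448}{25}\right) = -1780 + \frac{8448}{25} = - \frac{36052}{25}$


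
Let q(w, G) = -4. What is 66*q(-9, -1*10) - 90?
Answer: -354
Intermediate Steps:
66*q(-9, -1*10) - 90 = 66*(-4) - 90 = -264 - 90 = -354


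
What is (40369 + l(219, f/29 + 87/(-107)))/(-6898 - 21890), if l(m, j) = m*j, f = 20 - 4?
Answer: -62543699/44664582 ≈ -1.4003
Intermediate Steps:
f = 16
l(m, j) = j*m
(40369 + l(219, f/29 + 87/(-107)))/(-6898 - 21890) = (40369 + (16/29 + 87/(-107))*219)/(-6898 - 21890) = (40369 + (16*(1/29) + 87*(-1/107))*219)/(-28788) = (40369 + (16/29 - 87/107)*219)*(-1/28788) = (40369 - 811/3103*219)*(-1/28788) = (40369 - 177609/3103)*(-1/28788) = (125087398/3103)*(-1/28788) = -62543699/44664582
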